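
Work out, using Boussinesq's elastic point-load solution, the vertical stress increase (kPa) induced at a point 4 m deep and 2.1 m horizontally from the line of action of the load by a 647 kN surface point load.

Δσ_z ≈ 10.5 kPa

Boussinesq vertical stress below a point load on an elastic half-space:
Δσ_z = 3P/(2πz²) · [1 + (r/z)²]^(−5/2)
r/z = 2.1/4 = 0.525; [1+(r/z)²]^(−5/2) = 0.54412.
Δσ_z = 3×647/(2π×4²) × 0.54412 = 19.307 × 0.54412 = 10.51 kPa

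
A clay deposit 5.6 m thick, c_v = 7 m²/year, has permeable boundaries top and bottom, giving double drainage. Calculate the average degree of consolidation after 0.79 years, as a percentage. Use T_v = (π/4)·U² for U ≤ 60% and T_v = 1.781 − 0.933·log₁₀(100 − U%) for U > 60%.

Drainage path length: H_d = H/2 = 2.8 m (double drainage).
T_v = c_v·t/H_d² = 7×0.79/2.8² = 0.70536.
T_v = 0.70536 corresponds to the U > 60% branch:
U = 1 − 10^((1.781 − T_v)/0.933)/100 = 0.8578

U ≈ 85.8 %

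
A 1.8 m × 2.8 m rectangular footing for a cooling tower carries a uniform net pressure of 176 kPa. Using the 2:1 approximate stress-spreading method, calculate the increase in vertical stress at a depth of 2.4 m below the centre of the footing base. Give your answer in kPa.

By the 2:1 method the load spreads at 1 horizontal : 2 vertical, so at depth z the loaded area has grown by z in each plan dimension:
Δσ = qBL/((B+z)(L+z)) = 176×1.8×2.8/((1.8+2.4)(2.8+2.4)) = 40.615 kPa

Δσ_z ≈ 40.6 kPa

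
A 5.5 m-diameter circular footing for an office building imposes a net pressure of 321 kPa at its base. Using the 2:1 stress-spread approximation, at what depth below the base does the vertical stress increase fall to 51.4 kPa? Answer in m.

2:1 spreading — at depth z the loaded area has grown by z in each plan dimension:
qD²/(D+z)² = Δσ_z ⇒ z = D(√(q/Δσ_z) − 1) = 5.5×(√(321/51.4) − 1) = 8.245 m

z ≈ 8.24 m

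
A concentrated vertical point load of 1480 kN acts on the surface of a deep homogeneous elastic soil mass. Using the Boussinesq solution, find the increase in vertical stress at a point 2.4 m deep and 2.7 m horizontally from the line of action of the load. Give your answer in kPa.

Δσ_z ≈ 15.9 kPa

Boussinesq vertical stress below a point load on an elastic half-space:
Δσ_z = 3P/(2πz²) · [1 + (r/z)²]^(−5/2)
r/z = 2.7/2.4 = 1.125; [1+(r/z)²]^(−5/2) = 0.12943.
Δσ_z = 3×1480/(2π×2.4²) × 0.12943 = 122.68 × 0.12943 = 15.88 kPa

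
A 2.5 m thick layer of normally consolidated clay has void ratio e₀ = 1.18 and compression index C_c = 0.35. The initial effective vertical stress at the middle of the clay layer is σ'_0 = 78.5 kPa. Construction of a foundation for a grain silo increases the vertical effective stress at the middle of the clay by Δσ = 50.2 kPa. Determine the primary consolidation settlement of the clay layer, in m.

Final effective stress: σ'_f = σ'_0 + Δσ = 78.5 + 50.2 = 128.7 kPa.
Normally consolidated clay, so the full stress increment lies on the virgin compression line:
S_c = C_c·H/(1+e₀)·log₁₀(σ'_f/σ'_0) = 0.35×2.5/(1+1.18)×log₁₀(128.7/78.5)
    = 0.40138 × 0.21471 = 0.08618 m

S_c ≈ 0.0862 m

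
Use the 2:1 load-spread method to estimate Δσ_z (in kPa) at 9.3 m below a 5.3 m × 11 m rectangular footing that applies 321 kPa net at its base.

By the 2:1 method the load spreads at 1 horizontal : 2 vertical, so at depth z the loaded area has grown by z in each plan dimension:
Δσ = qBL/((B+z)(L+z)) = 321×5.3×11/((5.3+9.3)(11+9.3)) = 63.143 kPa

Δσ_z ≈ 63.1 kPa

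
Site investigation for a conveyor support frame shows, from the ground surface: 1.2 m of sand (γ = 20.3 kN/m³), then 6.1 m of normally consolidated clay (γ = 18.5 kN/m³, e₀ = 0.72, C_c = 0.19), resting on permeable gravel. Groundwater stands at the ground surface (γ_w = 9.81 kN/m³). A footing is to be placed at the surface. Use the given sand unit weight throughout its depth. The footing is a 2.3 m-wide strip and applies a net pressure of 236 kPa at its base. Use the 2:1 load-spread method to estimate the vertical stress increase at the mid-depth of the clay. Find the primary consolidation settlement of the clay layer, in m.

Mid-depth of clay below the ground surface: z = 1.2 + 6.1/2 = 4.25 m.
Total vertical stress at mid-clay: σ_v = 20.3×1.2 + 18.5×3.05 = 80.785 kPa.
Pore pressure: u = 9.81×(4.25 − 0) = 41.693 kPa.
Initial effective stress: σ'_0 = σ_v − u = 80.785 − 41.693 = 39.092 kPa.
Stress increase at mid-clay by the 2:1 spreading method:
Δσ = qB/(B+z) = 236×2.3/(2.3+4.25) = 82.87 kPa
Final effective stress: σ'_f = σ'_0 + Δσ = 39.092 + 82.87 = 121.96 kPa.
Normally consolidated clay, so the full stress increment lies on the virgin compression line:
S_c = C_c·H/(1+e₀)·log₁₀(σ'_f/σ'_0) = 0.19×6.1/(1+0.72)×log₁₀(121.96/39.092)
    = 0.67384 × 0.49413 = 0.333 m

S_c ≈ 0.333 m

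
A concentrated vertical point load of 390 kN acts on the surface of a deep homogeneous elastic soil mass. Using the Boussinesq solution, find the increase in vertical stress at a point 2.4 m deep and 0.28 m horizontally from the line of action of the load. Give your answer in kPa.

Boussinesq vertical stress below a point load on an elastic half-space:
Δσ_z = 3P/(2πz²) · [1 + (r/z)²]^(−5/2)
r/z = 0.28/2.4 = 0.11667; [1+(r/z)²]^(−5/2) = 0.96677.
Δσ_z = 3×390/(2π×2.4²) × 0.96677 = 32.328 × 0.96677 = 31.25 kPa

Δσ_z ≈ 31.3 kPa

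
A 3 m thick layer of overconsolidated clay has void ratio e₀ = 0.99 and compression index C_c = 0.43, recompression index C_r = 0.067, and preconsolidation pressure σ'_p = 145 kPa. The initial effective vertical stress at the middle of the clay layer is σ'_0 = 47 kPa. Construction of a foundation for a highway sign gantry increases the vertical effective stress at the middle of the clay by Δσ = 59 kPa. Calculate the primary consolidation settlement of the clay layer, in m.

S_c ≈ 0.0357 m

Final effective stress: σ'_f = 47 + 59 = 106 kPa.
σ'_f = 106 ≤ σ'_p = 145 kPa, so the clay remains overconsolidated and only the recompression index applies:
S_c = C_r·H/(1+e₀)·log₁₀(σ'_f/σ'_0) = 0.067×3/1.99×log₁₀(106/47)
    = 0.101 × 0.35321 = 0.03568 m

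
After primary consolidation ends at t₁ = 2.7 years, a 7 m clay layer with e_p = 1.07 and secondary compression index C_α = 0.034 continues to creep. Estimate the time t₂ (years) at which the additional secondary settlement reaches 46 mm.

S_s = C_α·H/(1+e_p)·log₁₀(t₂/t₁) ⇒ log₁₀(t₂/t₁) = S_s·(1+e_p)/(C_α·H).
log₁₀(t₂/t₁) = 0.046 × (1+1.07) / (0.034×7) = 0.4001
t₂ = t₁ × 10^0.4001 = 2.7 × 2.512 = 6.783 years

t₂ ≈ 6.78 years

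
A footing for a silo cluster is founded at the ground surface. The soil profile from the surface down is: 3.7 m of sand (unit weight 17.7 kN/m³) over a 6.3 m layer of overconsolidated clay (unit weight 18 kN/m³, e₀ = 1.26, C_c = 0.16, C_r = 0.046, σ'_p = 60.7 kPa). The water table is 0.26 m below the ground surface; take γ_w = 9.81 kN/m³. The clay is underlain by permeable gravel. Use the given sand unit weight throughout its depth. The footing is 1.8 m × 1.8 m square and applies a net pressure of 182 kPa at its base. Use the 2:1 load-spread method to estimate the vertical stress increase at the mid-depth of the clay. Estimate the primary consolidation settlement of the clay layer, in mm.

Mid-depth of clay below the ground surface: z = 3.7 + 6.3/2 = 6.85 m.
Total vertical stress at mid-clay: σ_v = 17.7×3.7 + 18×3.15 = 122.19 kPa.
Pore pressure: u = 9.81×(6.85 − 0.26) = 64.648 kPa.
Initial effective stress: σ'_0 = σ_v − u = 122.19 − 64.648 = 57.542 kPa.
Stress increase at mid-clay by the 2:1 spreading method:
Δσ = qBL/((B+z)(L+z)) = 182×1.8×1.8/((1.8+6.85)(1.8+6.85)) = 7.8811 kPa
Final effective stress: σ'_f = 57.542 + 7.8811 = 65.423 kPa.
σ'_f = 65.423 > σ'_p = 60.7 kPa, so the stress path crosses the preconsolidation pressure — recompression up to σ'_p, then virgin compression beyond:
S_c = H/(1+e₀)·[C_r·log₁₀(σ'_p/σ'_0) + C_c·log₁₀(σ'_f/σ'_p)]
    = 6.3/2.26 × [0.046×log₁₀(60.7/57.542) + 0.16×log₁₀(65.423/60.7)]
    = 2.7876 × [0.0010674 + 0.0052067] = 0.01749 m

S_c ≈ 17.5 mm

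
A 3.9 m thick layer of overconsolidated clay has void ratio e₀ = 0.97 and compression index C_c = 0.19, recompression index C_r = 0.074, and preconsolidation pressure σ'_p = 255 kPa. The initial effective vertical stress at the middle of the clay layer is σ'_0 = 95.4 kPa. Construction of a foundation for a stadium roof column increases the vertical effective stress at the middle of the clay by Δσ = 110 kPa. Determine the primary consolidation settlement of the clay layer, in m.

S_c ≈ 0.0488 m

Final effective stress: σ'_f = 95.4 + 110 = 205.4 kPa.
σ'_f = 205.4 ≤ σ'_p = 255 kPa, so the clay remains overconsolidated and only the recompression index applies:
S_c = C_r·H/(1+e₀)·log₁₀(σ'_f/σ'_0) = 0.074×3.9/1.97×log₁₀(205.4/95.4)
    = 0.1465 × 0.33305 = 0.04879 m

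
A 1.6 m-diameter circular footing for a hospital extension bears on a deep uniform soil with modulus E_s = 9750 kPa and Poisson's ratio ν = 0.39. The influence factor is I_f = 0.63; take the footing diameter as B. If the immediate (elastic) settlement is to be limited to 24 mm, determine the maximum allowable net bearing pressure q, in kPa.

S_e = q·B·(1−ν²)/E_s · I_f  ⇒  q = S_e·E_s / (B·(1−ν²)·I_f).
q = 0.024 × 9750 / (1.6 × 0.8479 × 0.63) = 273.8 kPa

q ≈ 274 kPa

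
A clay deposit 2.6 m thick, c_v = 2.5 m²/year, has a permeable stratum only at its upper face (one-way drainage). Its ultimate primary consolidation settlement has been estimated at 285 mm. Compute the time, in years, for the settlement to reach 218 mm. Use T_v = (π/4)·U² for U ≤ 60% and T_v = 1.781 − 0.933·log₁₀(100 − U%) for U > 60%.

Drainage path length: H_d = H = 2.6 m (single drainage).
U = S(t)/S_ult = 218/285 = 0.7649.
U > 60%: T_v = 1.781 − 0.933·log₁₀(100 − 76.491) = 0.50164.
t = T_v·H_d²/c_v = 0.50164×2.6²/2.5 = 1.356 years.

t ≈ 1.36 years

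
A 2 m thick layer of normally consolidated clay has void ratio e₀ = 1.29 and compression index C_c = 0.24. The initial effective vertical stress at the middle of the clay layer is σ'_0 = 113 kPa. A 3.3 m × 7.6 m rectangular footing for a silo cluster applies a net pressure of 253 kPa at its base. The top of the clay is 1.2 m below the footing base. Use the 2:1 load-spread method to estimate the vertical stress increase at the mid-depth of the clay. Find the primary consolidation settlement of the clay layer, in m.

Mid-depth of clay below the footing base: z = 1.2 + 2/2 = 2.2 m.
Stress increase at mid-clay by the 2:1 spreading method:
Δσ = qBL/((B+z)(L+z)) = 253×3.3×7.6/((3.3+2.2)(7.6+2.2)) = 117.72 kPa
Final effective stress: σ'_f = σ'_0 + Δσ = 113 + 117.72 = 230.72 kPa.
Normally consolidated clay, so the full stress increment lies on the virgin compression line:
S_c = C_c·H/(1+e₀)·log₁₀(σ'_f/σ'_0) = 0.24×2/(1+1.29)×log₁₀(230.72/113)
    = 0.20961 × 0.31001 = 0.06498 m

S_c ≈ 0.065 m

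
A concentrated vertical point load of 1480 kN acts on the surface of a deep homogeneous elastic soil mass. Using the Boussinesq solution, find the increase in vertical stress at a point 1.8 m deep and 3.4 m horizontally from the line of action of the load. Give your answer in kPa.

Δσ_z ≈ 4.89 kPa

Boussinesq vertical stress below a point load on an elastic half-space:
Δσ_z = 3P/(2πz²) · [1 + (r/z)²]^(−5/2)
r/z = 3.4/1.8 = 1.8889; [1+(r/z)²]^(−5/2) = 0.022424.
Δσ_z = 3×1480/(2π×1.8²) × 0.022424 = 218.1 × 0.022424 = 4.891 kPa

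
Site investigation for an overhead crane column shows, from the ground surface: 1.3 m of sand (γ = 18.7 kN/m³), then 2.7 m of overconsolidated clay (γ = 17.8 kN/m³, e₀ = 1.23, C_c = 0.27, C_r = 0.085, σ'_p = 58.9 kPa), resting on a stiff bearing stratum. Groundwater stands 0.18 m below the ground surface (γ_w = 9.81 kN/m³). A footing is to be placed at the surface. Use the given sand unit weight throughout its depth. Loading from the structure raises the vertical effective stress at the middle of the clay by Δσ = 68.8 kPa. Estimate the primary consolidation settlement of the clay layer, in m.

S_c ≈ 0.105 m

Mid-depth of clay below the ground surface: z = 1.3 + 2.7/2 = 2.65 m.
Total vertical stress at mid-clay: σ_v = 18.7×1.3 + 17.8×1.35 = 48.34 kPa.
Pore pressure: u = 9.81×(2.65 − 0.18) = 24.231 kPa.
Initial effective stress: σ'_0 = σ_v − u = 48.34 − 24.231 = 24.109 kPa.
Final effective stress: σ'_f = 24.109 + 68.8 = 92.909 kPa.
σ'_f = 92.909 > σ'_p = 58.9 kPa, so the stress path crosses the preconsolidation pressure — recompression up to σ'_p, then virgin compression beyond:
S_c = H/(1+e₀)·[C_r·log₁₀(σ'_p/σ'_0) + C_c·log₁₀(σ'_f/σ'_p)]
    = 2.7/2.23 × [0.085×log₁₀(58.9/24.109) + 0.27×log₁₀(92.909/58.9)]
    = 1.2108 × [0.032975 + 0.053444] = 0.1046 m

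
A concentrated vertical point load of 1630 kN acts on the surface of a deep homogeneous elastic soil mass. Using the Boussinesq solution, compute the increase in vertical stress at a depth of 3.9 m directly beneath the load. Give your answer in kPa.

Δσ_z ≈ 51.2 kPa

Boussinesq vertical stress below a point load on an elastic half-space:
Δσ_z = 3P/(2πz²) · [1 + (r/z)²]^(−5/2)
r/z = 0/3.9 = 0; [1+(r/z)²]^(−5/2) = 1.
Δσ_z = 3×1630/(2π×3.9²) × 1 = 51.168 × 1 = 51.17 kPa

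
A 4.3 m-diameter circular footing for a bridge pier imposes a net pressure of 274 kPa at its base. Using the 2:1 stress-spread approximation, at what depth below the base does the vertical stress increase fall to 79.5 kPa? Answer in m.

2:1 spreading — at depth z the loaded area has grown by z in each plan dimension:
qD²/(D+z)² = Δσ_z ⇒ z = D(√(q/Δσ_z) − 1) = 4.3×(√(274/79.5) − 1) = 3.683 m

z ≈ 3.68 m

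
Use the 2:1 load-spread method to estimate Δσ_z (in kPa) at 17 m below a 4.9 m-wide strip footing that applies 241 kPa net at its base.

Δσ_z ≈ 53.9 kPa

By the 2:1 method the load spreads at 1 horizontal : 2 vertical, so at depth z the loaded area has grown by z in each plan dimension:
Δσ = qB/(B+z) = 241×4.9/(4.9+17) = 53.922 kPa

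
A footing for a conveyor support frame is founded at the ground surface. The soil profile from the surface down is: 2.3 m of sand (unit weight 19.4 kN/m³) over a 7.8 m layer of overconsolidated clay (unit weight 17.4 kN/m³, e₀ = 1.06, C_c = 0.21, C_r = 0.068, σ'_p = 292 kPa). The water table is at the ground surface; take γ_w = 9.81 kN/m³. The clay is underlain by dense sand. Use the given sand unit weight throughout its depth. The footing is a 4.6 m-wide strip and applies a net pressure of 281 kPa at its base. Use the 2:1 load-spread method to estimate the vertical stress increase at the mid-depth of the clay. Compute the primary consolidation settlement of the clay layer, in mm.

Mid-depth of clay below the ground surface: z = 2.3 + 7.8/2 = 6.2 m.
Total vertical stress at mid-clay: σ_v = 19.4×2.3 + 17.4×3.9 = 112.48 kPa.
Pore pressure: u = 9.81×(6.2 − 0) = 60.822 kPa.
Initial effective stress: σ'_0 = σ_v − u = 112.48 − 60.822 = 51.658 kPa.
Stress increase at mid-clay by the 2:1 spreading method:
Δσ = qB/(B+z) = 281×4.6/(4.6+6.2) = 119.69 kPa
Final effective stress: σ'_f = 51.658 + 119.69 = 171.35 kPa.
σ'_f = 171.35 ≤ σ'_p = 292 kPa, so the clay remains overconsolidated and only the recompression index applies:
S_c = C_r·H/(1+e₀)·log₁₀(σ'_f/σ'_0) = 0.068×7.8/2.06×log₁₀(171.35/51.658)
    = 0.25748 × 0.52075 = 0.1341 m

S_c ≈ 134 mm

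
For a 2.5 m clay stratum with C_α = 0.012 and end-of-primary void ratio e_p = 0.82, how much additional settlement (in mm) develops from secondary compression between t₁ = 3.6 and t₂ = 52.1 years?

Secondary compression: S_s = C_α·H/(1+e_p)·log₁₀(t₂/t₁)
S_s = 0.012×2.5/(1+0.82)×log₁₀(52.1/3.6)
    = 0.01648 × 1.161 = 0.01913 m

S_s ≈ 19.1 mm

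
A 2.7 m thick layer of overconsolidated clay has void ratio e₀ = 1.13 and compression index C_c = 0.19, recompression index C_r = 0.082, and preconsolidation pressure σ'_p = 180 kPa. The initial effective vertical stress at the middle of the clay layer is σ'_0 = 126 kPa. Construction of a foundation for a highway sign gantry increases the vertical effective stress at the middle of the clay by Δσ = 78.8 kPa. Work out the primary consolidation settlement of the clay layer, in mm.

S_c ≈ 29.6 mm

Final effective stress: σ'_f = 126 + 78.8 = 204.8 kPa.
σ'_f = 204.8 > σ'_p = 180 kPa, so the stress path crosses the preconsolidation pressure — recompression up to σ'_p, then virgin compression beyond:
S_c = H/(1+e₀)·[C_r·log₁₀(σ'_p/σ'_0) + C_c·log₁₀(σ'_f/σ'_p)]
    = 2.7/2.13 × [0.082×log₁₀(180/126) + 0.19×log₁₀(204.8/180)]
    = 1.2676 × [0.012702 + 0.010651] = 0.0296 m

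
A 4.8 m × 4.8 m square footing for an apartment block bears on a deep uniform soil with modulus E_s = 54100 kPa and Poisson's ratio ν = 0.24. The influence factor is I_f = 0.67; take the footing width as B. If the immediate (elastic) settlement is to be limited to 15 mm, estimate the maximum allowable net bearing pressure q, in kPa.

S_e = q·B·(1−ν²)/E_s · I_f  ⇒  q = S_e·E_s / (B·(1−ν²)·I_f).
q = 0.015 × 54100 / (4.8 × 0.9424 × 0.67) = 267.8 kPa

q ≈ 268 kPa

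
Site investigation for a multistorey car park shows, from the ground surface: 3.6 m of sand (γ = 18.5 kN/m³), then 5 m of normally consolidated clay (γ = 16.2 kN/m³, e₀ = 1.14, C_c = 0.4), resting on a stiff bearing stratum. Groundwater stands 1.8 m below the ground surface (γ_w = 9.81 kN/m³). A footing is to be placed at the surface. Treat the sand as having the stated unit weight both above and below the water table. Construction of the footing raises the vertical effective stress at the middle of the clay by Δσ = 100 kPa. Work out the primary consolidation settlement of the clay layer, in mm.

Mid-depth of clay below the ground surface: z = 3.6 + 5/2 = 6.1 m.
Total vertical stress at mid-clay: σ_v = 18.5×3.6 + 16.2×2.5 = 107.1 kPa.
Pore pressure: u = 9.81×(6.1 − 1.8) = 42.183 kPa.
Initial effective stress: σ'_0 = σ_v − u = 107.1 − 42.183 = 64.917 kPa.
Final effective stress: σ'_f = σ'_0 + Δσ = 64.917 + 100 = 164.92 kPa.
Normally consolidated clay, so the full stress increment lies on the virgin compression line:
S_c = C_c·H/(1+e₀)·log₁₀(σ'_f/σ'_0) = 0.4×5/(1+1.14)×log₁₀(164.92/64.917)
    = 0.93458 × 0.40491 = 0.3784 m

S_c ≈ 378 mm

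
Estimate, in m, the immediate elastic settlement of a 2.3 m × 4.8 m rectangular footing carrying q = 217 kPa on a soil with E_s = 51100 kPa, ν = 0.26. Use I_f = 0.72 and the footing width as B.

Immediate (elastic) settlement: S_e = q·B·(1−ν²)/E_s · I_f.
S_e = 217 × 2.3 × (1 − 0.26²) / 51100 × 0.72
    = 217 × 2.3 × 0.9324 / 51100 × 0.72
    = 0.006557 m

S_e ≈ 0.00656 m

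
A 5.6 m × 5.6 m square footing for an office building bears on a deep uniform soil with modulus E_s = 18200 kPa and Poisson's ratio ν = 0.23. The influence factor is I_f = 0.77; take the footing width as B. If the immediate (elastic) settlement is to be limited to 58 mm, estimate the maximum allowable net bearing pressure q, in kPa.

S_e = q·B·(1−ν²)/E_s · I_f  ⇒  q = S_e·E_s / (B·(1−ν²)·I_f).
q = 0.058 × 18200 / (5.6 × 0.9471 × 0.77) = 258.5 kPa

q ≈ 258 kPa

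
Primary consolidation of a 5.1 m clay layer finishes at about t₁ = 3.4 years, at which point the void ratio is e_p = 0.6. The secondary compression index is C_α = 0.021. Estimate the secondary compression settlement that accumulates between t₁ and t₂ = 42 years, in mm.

S_s ≈ 73.1 mm

Secondary compression: S_s = C_α·H/(1+e_p)·log₁₀(t₂/t₁)
S_s = 0.021×5.1/(1+0.6)×log₁₀(42/3.4)
    = 0.06694 × 1.092 = 0.07308 m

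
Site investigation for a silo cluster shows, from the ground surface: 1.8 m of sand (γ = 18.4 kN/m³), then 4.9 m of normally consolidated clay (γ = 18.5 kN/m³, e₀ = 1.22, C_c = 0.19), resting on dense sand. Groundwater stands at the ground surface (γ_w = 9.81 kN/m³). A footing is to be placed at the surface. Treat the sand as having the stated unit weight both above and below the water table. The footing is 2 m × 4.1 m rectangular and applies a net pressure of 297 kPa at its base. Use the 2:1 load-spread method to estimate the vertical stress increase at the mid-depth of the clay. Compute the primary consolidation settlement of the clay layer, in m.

S_c ≈ 0.149 m

Mid-depth of clay below the ground surface: z = 1.8 + 4.9/2 = 4.25 m.
Total vertical stress at mid-clay: σ_v = 18.4×1.8 + 18.5×2.45 = 78.445 kPa.
Pore pressure: u = 9.81×(4.25 − 0) = 41.693 kPa.
Initial effective stress: σ'_0 = σ_v − u = 78.445 − 41.693 = 36.752 kPa.
Stress increase at mid-clay by the 2:1 spreading method:
Δσ = qBL/((B+z)(L+z)) = 297×2×4.1/((2+4.25)(4.1+4.25)) = 46.666 kPa
Final effective stress: σ'_f = σ'_0 + Δσ = 36.752 + 46.666 = 83.418 kPa.
Normally consolidated clay, so the full stress increment lies on the virgin compression line:
S_c = C_c·H/(1+e₀)·log₁₀(σ'_f/σ'_0) = 0.19×4.9/(1+1.22)×log₁₀(83.418/36.752)
    = 0.41937 × 0.35598 = 0.1493 m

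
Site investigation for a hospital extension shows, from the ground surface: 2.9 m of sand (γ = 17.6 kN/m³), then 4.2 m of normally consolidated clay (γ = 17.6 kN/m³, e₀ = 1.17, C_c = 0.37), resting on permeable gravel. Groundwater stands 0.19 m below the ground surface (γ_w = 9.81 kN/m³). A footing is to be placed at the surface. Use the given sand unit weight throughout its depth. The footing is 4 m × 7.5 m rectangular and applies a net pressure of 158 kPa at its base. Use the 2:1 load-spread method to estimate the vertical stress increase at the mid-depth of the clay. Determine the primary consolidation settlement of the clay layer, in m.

S_c ≈ 0.221 m

Mid-depth of clay below the ground surface: z = 2.9 + 4.2/2 = 5 m.
Total vertical stress at mid-clay: σ_v = 17.6×2.9 + 17.6×2.1 = 88 kPa.
Pore pressure: u = 9.81×(5 − 0.19) = 47.186 kPa.
Initial effective stress: σ'_0 = σ_v − u = 88 − 47.186 = 40.814 kPa.
Stress increase at mid-clay by the 2:1 spreading method:
Δσ = qBL/((B+z)(L+z)) = 158×4×7.5/((4+5)(7.5+5)) = 42.133 kPa
Final effective stress: σ'_f = σ'_0 + Δσ = 40.814 + 42.133 = 82.947 kPa.
Normally consolidated clay, so the full stress increment lies on the virgin compression line:
S_c = C_c·H/(1+e₀)·log₁₀(σ'_f/σ'_0) = 0.37×4.2/(1+1.17)×log₁₀(82.947/40.814)
    = 0.71613 × 0.30799 = 0.2206 m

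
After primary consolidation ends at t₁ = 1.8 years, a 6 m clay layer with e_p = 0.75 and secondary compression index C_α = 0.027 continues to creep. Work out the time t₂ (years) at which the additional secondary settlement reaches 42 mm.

t₂ ≈ 5.12 years

S_s = C_α·H/(1+e_p)·log₁₀(t₂/t₁) ⇒ log₁₀(t₂/t₁) = S_s·(1+e_p)/(C_α·H).
log₁₀(t₂/t₁) = 0.042 × (1+0.75) / (0.027×6) = 0.4537
t₂ = t₁ × 10^0.4537 = 1.8 × 2.843 = 5.117 years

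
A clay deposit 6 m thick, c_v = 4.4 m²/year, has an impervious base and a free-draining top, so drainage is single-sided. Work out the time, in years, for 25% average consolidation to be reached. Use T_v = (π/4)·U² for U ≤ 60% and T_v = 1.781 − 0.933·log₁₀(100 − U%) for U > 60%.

t ≈ 0.402 years

Drainage path length: H_d = H = 6 m (single drainage).
U ≤ 60%: T_v = (π/4)·U² = (π/4)×0.25² = 0.049087.
t = T_v·H_d²/c_v = 0.049087×6²/4.4 = 0.4016 years.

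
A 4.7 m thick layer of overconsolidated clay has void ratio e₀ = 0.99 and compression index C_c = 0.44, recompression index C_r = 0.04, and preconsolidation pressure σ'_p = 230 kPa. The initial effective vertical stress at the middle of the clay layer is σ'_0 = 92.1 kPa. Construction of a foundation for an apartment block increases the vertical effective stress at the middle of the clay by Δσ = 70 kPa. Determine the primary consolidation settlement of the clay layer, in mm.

Final effective stress: σ'_f = 92.1 + 70 = 162.1 kPa.
σ'_f = 162.1 ≤ σ'_p = 230 kPa, so the clay remains overconsolidated and only the recompression index applies:
S_c = C_r·H/(1+e₀)·log₁₀(σ'_f/σ'_0) = 0.04×4.7/1.99×log₁₀(162.1/92.1)
    = 0.094472 × 0.24552 = 0.02319 m

S_c ≈ 23.2 mm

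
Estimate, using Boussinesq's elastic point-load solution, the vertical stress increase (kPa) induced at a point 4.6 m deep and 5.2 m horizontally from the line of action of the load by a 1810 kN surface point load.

Δσ_z ≈ 5.22 kPa

Boussinesq vertical stress below a point load on an elastic half-space:
Δσ_z = 3P/(2πz²) · [1 + (r/z)²]^(−5/2)
r/z = 5.2/4.6 = 1.1304; [1+(r/z)²]^(−5/2) = 0.12769.
Δσ_z = 3×1810/(2π×4.6²) × 0.12769 = 40.842 × 0.12769 = 5.215 kPa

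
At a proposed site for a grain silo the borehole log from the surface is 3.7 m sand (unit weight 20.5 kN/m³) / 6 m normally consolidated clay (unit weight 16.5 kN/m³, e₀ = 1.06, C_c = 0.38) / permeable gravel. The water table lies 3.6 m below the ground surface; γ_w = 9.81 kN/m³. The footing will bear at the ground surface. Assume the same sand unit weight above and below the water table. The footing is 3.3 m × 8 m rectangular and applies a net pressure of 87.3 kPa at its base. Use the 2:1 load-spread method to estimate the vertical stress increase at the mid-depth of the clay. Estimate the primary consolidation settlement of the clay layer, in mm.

Mid-depth of clay below the ground surface: z = 3.7 + 6/2 = 6.7 m.
Total vertical stress at mid-clay: σ_v = 20.5×3.7 + 16.5×3 = 125.35 kPa.
Pore pressure: u = 9.81×(6.7 − 3.6) = 30.411 kPa.
Initial effective stress: σ'_0 = σ_v − u = 125.35 − 30.411 = 94.939 kPa.
Stress increase at mid-clay by the 2:1 spreading method:
Δσ = qBL/((B+z)(L+z)) = 87.3×3.3×8/((3.3+6.7)(8+6.7)) = 15.678 kPa
Final effective stress: σ'_f = σ'_0 + Δσ = 94.939 + 15.678 = 110.62 kPa.
Normally consolidated clay, so the full stress increment lies on the virgin compression line:
S_c = C_c·H/(1+e₀)·log₁₀(σ'_f/σ'_0) = 0.38×6/(1+1.06)×log₁₀(110.62/94.939)
    = 1.1068 × 0.066389 = 0.07348 m

S_c ≈ 73.5 mm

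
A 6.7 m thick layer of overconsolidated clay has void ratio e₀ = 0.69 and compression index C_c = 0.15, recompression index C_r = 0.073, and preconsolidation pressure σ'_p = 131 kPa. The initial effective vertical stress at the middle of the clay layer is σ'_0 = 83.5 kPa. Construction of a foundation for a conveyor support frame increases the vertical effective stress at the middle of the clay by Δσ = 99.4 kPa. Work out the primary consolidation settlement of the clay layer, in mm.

S_c ≈ 143 mm

Final effective stress: σ'_f = 83.5 + 99.4 = 182.9 kPa.
σ'_f = 182.9 > σ'_p = 131 kPa, so the stress path crosses the preconsolidation pressure — recompression up to σ'_p, then virgin compression beyond:
S_c = H/(1+e₀)·[C_r·log₁₀(σ'_p/σ'_0) + C_c·log₁₀(σ'_f/σ'_p)]
    = 6.7/1.69 × [0.073×log₁₀(131/83.5) + 0.15×log₁₀(182.9/131)]
    = 3.9645 × [0.014278 + 0.021741] = 0.1428 m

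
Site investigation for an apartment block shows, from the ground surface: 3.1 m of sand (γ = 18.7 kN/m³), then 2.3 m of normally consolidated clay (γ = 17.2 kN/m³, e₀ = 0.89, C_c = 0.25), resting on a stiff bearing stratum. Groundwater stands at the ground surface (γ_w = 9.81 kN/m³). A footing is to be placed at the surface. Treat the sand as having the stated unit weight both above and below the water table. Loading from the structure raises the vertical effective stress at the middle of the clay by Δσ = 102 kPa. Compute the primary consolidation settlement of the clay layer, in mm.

S_c ≈ 177 mm

Mid-depth of clay below the ground surface: z = 3.1 + 2.3/2 = 4.25 m.
Total vertical stress at mid-clay: σ_v = 18.7×3.1 + 17.2×1.15 = 77.75 kPa.
Pore pressure: u = 9.81×(4.25 − 0) = 41.693 kPa.
Initial effective stress: σ'_0 = σ_v − u = 77.75 − 41.693 = 36.057 kPa.
Final effective stress: σ'_f = σ'_0 + Δσ = 36.057 + 102 = 138.06 kPa.
Normally consolidated clay, so the full stress increment lies on the virgin compression line:
S_c = C_c·H/(1+e₀)·log₁₀(σ'_f/σ'_0) = 0.25×2.3/(1+0.89)×log₁₀(138.06/36.057)
    = 0.30423 × 0.58308 = 0.1774 m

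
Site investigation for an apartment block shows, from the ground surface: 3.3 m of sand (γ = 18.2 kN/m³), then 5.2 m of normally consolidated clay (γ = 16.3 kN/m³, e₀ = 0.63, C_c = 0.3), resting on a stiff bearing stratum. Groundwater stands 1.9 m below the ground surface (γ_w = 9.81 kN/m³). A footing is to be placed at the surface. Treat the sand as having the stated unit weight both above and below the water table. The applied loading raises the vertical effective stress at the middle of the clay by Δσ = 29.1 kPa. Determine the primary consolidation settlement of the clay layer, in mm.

S_c ≈ 157 mm

Mid-depth of clay below the ground surface: z = 3.3 + 5.2/2 = 5.9 m.
Total vertical stress at mid-clay: σ_v = 18.2×3.3 + 16.3×2.6 = 102.44 kPa.
Pore pressure: u = 9.81×(5.9 − 1.9) = 39.24 kPa.
Initial effective stress: σ'_0 = σ_v − u = 102.44 − 39.24 = 63.2 kPa.
Final effective stress: σ'_f = σ'_0 + Δσ = 63.2 + 29.1 = 92.3 kPa.
Normally consolidated clay, so the full stress increment lies on the virgin compression line:
S_c = C_c·H/(1+e₀)·log₁₀(σ'_f/σ'_0) = 0.3×5.2/(1+0.63)×log₁₀(92.3/63.2)
    = 0.95706 × 0.16448 = 0.1574 m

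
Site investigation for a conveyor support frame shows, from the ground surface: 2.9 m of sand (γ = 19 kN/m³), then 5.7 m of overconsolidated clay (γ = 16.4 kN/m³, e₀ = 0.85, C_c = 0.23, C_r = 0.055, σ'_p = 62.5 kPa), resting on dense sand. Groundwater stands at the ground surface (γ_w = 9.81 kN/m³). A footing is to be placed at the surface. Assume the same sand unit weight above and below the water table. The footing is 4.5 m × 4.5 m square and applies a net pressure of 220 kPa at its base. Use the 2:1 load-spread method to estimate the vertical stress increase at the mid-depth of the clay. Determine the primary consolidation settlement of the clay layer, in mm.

Mid-depth of clay below the ground surface: z = 2.9 + 5.7/2 = 5.75 m.
Total vertical stress at mid-clay: σ_v = 19×2.9 + 16.4×2.85 = 101.84 kPa.
Pore pressure: u = 9.81×(5.75 − 0) = 56.408 kPa.
Initial effective stress: σ'_0 = σ_v − u = 101.84 − 56.408 = 45.432 kPa.
Stress increase at mid-clay by the 2:1 spreading method:
Δσ = qBL/((B+z)(L+z)) = 220×4.5×4.5/((4.5+5.75)(4.5+5.75)) = 42.403 kPa
Final effective stress: σ'_f = 45.432 + 42.403 = 87.835 kPa.
σ'_f = 87.835 > σ'_p = 62.5 kPa, so the stress path crosses the preconsolidation pressure — recompression up to σ'_p, then virgin compression beyond:
S_c = H/(1+e₀)·[C_r·log₁₀(σ'_p/σ'_0) + C_c·log₁₀(σ'_f/σ'_p)]
    = 5.7/1.85 × [0.055×log₁₀(62.5/45.432) + 0.23×log₁₀(87.835/62.5)]
    = 3.0811 × [0.0076185 + 0.033991] = 0.1282 m

S_c ≈ 128 mm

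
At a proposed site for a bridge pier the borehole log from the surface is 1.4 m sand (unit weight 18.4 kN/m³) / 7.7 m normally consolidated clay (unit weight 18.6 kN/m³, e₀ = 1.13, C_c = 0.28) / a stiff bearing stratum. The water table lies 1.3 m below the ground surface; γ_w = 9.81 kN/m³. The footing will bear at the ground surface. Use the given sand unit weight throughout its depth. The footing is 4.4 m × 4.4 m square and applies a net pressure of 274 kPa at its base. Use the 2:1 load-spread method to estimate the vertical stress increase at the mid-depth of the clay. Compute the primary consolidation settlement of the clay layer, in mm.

S_c ≈ 298 mm

Mid-depth of clay below the ground surface: z = 1.4 + 7.7/2 = 5.25 m.
Total vertical stress at mid-clay: σ_v = 18.4×1.4 + 18.6×3.85 = 97.37 kPa.
Pore pressure: u = 9.81×(5.25 − 1.3) = 38.75 kPa.
Initial effective stress: σ'_0 = σ_v − u = 97.37 − 38.75 = 58.62 kPa.
Stress increase at mid-clay by the 2:1 spreading method:
Δσ = qBL/((B+z)(L+z)) = 274×4.4×4.4/((4.4+5.25)(4.4+5.25)) = 56.964 kPa
Final effective stress: σ'_f = σ'_0 + Δσ = 58.62 + 56.964 = 115.58 kPa.
Normally consolidated clay, so the full stress increment lies on the virgin compression line:
S_c = C_c·H/(1+e₀)·log₁₀(σ'_f/σ'_0) = 0.28×7.7/(1+1.13)×log₁₀(115.58/58.62)
    = 1.0122 × 0.29484 = 0.2984 m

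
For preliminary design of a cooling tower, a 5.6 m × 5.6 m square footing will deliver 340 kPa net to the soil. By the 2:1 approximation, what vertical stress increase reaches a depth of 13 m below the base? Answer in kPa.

Δσ_z ≈ 30.8 kPa

By the 2:1 method the load spreads at 1 horizontal : 2 vertical, so at depth z the loaded area has grown by z in each plan dimension:
Δσ = qBL/((B+z)(L+z)) = 340×5.6×5.6/((5.6+13)(5.6+13)) = 30.82 kPa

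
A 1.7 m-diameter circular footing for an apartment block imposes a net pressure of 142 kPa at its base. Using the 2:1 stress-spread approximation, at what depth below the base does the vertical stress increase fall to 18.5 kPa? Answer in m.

z ≈ 3.01 m

2:1 spreading — at depth z the loaded area has grown by z in each plan dimension:
qD²/(D+z)² = Δσ_z ⇒ z = D(√(q/Δσ_z) − 1) = 1.7×(√(142/18.5) − 1) = 3.01 m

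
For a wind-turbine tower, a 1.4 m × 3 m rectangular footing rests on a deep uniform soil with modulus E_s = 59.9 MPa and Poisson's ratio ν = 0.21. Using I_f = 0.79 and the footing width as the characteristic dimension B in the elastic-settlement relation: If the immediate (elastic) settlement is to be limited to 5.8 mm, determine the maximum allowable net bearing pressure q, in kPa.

q ≈ 329 kPa

E_s = 59.9 MPa = 59900 kPa.
S_e = q·B·(1−ν²)/E_s · I_f  ⇒  q = S_e·E_s / (B·(1−ν²)·I_f).
q = 0.0058 × 59900 / (1.4 × 0.9559 × 0.79) = 328.6 kPa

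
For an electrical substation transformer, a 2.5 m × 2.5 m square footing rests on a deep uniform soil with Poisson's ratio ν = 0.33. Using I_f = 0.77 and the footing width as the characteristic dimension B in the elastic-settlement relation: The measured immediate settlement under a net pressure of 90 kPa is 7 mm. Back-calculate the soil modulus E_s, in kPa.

E_s ≈ 22100 kPa

S_e = q·B·(1−ν²)/E_s · I_f  ⇒  E_s = q·B·(1−ν²)·I_f / S_e.
E_s = 90 × 2.5 × 0.8911 × 0.77 / 0.007 = 22050 kPa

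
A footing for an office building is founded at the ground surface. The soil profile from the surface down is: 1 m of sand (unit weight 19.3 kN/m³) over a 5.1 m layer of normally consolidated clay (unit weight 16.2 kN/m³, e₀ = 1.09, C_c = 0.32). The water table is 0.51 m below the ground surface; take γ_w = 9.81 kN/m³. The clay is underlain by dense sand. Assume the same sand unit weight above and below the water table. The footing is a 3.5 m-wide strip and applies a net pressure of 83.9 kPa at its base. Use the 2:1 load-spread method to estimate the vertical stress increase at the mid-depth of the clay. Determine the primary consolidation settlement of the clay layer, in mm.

S_c ≈ 290 mm

Mid-depth of clay below the ground surface: z = 1 + 5.1/2 = 3.55 m.
Total vertical stress at mid-clay: σ_v = 19.3×1 + 16.2×2.55 = 60.61 kPa.
Pore pressure: u = 9.81×(3.55 − 0.51) = 29.822 kPa.
Initial effective stress: σ'_0 = σ_v − u = 60.61 − 29.822 = 30.788 kPa.
Stress increase at mid-clay by the 2:1 spreading method:
Δσ = qB/(B+z) = 83.9×3.5/(3.5+3.55) = 41.652 kPa
Final effective stress: σ'_f = σ'_0 + Δσ = 30.788 + 41.652 = 72.44 kPa.
Normally consolidated clay, so the full stress increment lies on the virgin compression line:
S_c = C_c·H/(1+e₀)·log₁₀(σ'_f/σ'_0) = 0.32×5.1/(1+1.09)×log₁₀(72.44/30.788)
    = 0.78086 × 0.3716 = 0.2902 m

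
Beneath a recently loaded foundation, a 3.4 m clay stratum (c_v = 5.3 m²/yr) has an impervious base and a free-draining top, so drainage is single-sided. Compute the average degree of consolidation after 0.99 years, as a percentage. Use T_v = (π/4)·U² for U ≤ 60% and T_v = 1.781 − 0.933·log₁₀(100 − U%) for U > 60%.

Drainage path length: H_d = H = 3.4 m (single drainage).
T_v = c_v·t/H_d² = 5.3×0.99/3.4² = 0.45389.
T_v = 0.45389 corresponds to the U > 60% branch:
U = 1 − 10^((1.781 − T_v)/0.933)/100 = 0.7355

U ≈ 73.6 %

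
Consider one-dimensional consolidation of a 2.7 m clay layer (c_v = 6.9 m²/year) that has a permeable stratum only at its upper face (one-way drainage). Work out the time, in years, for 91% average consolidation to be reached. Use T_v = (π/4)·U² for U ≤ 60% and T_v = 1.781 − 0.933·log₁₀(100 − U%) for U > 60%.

Drainage path length: H_d = H = 2.7 m (single drainage).
U > 60%: T_v = 1.781 − 0.933·log₁₀(100 − 91) = 0.89069.
t = T_v·H_d²/c_v = 0.89069×2.7²/6.9 = 0.941 years.

t ≈ 0.941 years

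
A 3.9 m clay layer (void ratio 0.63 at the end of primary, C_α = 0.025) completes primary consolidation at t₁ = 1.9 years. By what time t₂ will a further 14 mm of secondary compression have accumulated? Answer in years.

S_s = C_α·H/(1+e_p)·log₁₀(t₂/t₁) ⇒ log₁₀(t₂/t₁) = S_s·(1+e_p)/(C_α·H).
log₁₀(t₂/t₁) = 0.014 × (1+0.63) / (0.025×3.9) = 0.2341
t₂ = t₁ × 10^0.2341 = 1.9 × 1.714 = 3.257 years

t₂ ≈ 3.26 years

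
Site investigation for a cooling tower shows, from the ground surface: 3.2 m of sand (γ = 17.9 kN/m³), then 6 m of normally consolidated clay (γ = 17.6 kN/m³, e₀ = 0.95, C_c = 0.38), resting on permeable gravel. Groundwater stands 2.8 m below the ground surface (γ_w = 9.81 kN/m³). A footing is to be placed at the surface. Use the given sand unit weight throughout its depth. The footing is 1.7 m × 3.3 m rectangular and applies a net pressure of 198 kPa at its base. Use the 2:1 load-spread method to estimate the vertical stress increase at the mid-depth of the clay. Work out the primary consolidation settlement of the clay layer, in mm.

S_c ≈ 89.6 mm

Mid-depth of clay below the ground surface: z = 3.2 + 6/2 = 6.2 m.
Total vertical stress at mid-clay: σ_v = 17.9×3.2 + 17.6×3 = 110.08 kPa.
Pore pressure: u = 9.81×(6.2 − 2.8) = 33.354 kPa.
Initial effective stress: σ'_0 = σ_v − u = 110.08 − 33.354 = 76.726 kPa.
Stress increase at mid-clay by the 2:1 spreading method:
Δσ = qBL/((B+z)(L+z)) = 198×1.7×3.3/((1.7+6.2)(3.3+6.2)) = 14.801 kPa
Final effective stress: σ'_f = σ'_0 + Δσ = 76.726 + 14.801 = 91.527 kPa.
Normally consolidated clay, so the full stress increment lies on the virgin compression line:
S_c = C_c·H/(1+e₀)·log₁₀(σ'_f/σ'_0) = 0.38×6/(1+0.95)×log₁₀(91.527/76.726)
    = 1.1692 × 0.076607 = 0.08957 m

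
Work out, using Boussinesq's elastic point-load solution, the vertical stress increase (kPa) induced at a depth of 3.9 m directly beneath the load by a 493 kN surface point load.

Δσ_z ≈ 15.5 kPa

Boussinesq vertical stress below a point load on an elastic half-space:
Δσ_z = 3P/(2πz²) · [1 + (r/z)²]^(−5/2)
r/z = 0/3.9 = 0; [1+(r/z)²]^(−5/2) = 1.
Δσ_z = 3×493/(2π×3.9²) × 1 = 15.476 × 1 = 15.48 kPa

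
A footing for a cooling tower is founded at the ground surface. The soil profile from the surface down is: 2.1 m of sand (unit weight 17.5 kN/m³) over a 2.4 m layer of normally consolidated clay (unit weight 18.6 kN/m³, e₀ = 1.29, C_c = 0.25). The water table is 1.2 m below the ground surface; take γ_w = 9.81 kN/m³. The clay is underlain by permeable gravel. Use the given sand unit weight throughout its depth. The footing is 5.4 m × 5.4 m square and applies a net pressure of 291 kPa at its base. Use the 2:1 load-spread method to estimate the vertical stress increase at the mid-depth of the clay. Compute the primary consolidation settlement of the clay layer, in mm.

S_c ≈ 155 mm

Mid-depth of clay below the ground surface: z = 2.1 + 2.4/2 = 3.3 m.
Total vertical stress at mid-clay: σ_v = 17.5×2.1 + 18.6×1.2 = 59.07 kPa.
Pore pressure: u = 9.81×(3.3 − 1.2) = 20.601 kPa.
Initial effective stress: σ'_0 = σ_v − u = 59.07 − 20.601 = 38.469 kPa.
Stress increase at mid-clay by the 2:1 spreading method:
Δσ = qBL/((B+z)(L+z)) = 291×5.4×5.4/((5.4+3.3)(5.4+3.3)) = 112.11 kPa
Final effective stress: σ'_f = σ'_0 + Δσ = 38.469 + 112.11 = 150.58 kPa.
Normally consolidated clay, so the full stress increment lies on the virgin compression line:
S_c = C_c·H/(1+e₀)·log₁₀(σ'_f/σ'_0) = 0.25×2.4/(1+1.29)×log₁₀(150.58/38.469)
    = 0.26201 × 0.59266 = 0.1553 m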